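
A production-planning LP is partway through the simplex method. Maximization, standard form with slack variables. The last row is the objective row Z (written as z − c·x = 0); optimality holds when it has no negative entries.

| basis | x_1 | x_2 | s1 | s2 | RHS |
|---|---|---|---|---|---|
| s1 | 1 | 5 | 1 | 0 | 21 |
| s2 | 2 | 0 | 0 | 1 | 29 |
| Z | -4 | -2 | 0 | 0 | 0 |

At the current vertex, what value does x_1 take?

x_1 is not in the basis, so in the current basic feasible solution x_1 = 0.

0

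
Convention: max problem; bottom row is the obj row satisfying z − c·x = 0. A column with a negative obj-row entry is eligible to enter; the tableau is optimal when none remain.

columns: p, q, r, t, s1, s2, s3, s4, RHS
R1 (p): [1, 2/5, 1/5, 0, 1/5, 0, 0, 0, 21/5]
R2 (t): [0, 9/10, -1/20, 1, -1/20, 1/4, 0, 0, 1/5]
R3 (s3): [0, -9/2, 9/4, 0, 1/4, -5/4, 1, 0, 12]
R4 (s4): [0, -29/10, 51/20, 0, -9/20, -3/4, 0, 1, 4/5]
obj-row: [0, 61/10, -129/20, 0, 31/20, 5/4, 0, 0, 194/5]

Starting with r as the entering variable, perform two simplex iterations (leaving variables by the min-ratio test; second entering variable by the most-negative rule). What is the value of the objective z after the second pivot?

1769/43

Ratio test on column r — row 1: (21/5)/(1/5) = 21; row 2: entry -1/20 ≤ 0; row 3: 12/(9/4) = 16/3; row 4: (4/5)/(51/20) = 16/51. Minimum is 16/51 at row 4 (s4 leaves); pivot element 51/20.
Pivot on row 4; the obj-row RHS becomes 194/5 − (-129/20)·(16/51) = 694/17.
Next entering variable (most negative obj-row entry -21/17): q.
Ratio test on column q — row 1: (211/51)/(32/51) = 211/32; row 2: (11/51)/(43/51) = 11/43; row 3: entry -33/17 ≤ 0; row 4: entry -58/51 ≤ 0. Minimum is 11/43 at row 2 (t leaves); pivot element 43/51.
After the second pivot the obj-row RHS is 694/17 − (-21/17)·(11/43) = 1769/43.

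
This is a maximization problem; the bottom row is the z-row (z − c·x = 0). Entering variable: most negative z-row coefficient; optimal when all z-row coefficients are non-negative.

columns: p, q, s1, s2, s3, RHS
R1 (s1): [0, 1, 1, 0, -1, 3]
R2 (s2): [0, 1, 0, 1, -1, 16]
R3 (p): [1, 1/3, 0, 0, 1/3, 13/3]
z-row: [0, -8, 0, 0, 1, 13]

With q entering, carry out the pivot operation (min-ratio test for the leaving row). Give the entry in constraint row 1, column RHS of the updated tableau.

Ratio test on column q — row 1: 3/1 = 3; row 2: 16/1 = 16; row 3: (13/3)/(1/3) = 13. Minimum is 3 at row 1 (s1 leaves); pivot element 1.
Divide row 1 by 1; eliminate column q from the other rows.
In the new row 1, the RHS entry is the old entry divided by the pivot: 3/1 = 3.

3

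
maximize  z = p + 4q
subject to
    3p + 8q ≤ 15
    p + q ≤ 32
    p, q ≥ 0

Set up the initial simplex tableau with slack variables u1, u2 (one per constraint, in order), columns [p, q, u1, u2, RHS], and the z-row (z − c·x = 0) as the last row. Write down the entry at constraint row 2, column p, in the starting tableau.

Constraint 2 has coefficient 1 on p.

1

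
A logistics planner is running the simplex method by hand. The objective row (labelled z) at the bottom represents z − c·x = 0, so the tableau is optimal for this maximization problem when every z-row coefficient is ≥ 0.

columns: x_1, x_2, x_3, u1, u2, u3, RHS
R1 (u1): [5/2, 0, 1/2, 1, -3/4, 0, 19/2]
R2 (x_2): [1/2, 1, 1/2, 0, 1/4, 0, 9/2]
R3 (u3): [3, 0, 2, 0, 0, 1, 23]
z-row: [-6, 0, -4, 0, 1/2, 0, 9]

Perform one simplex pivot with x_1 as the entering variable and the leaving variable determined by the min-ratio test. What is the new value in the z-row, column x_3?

-14/5

Ratio test on column x_1 — row 1: (19/2)/(5/2) = 19/5; row 2: (9/2)/(1/2) = 9; row 3: 23/3 = 23/3. Minimum is 19/5 at row 1 (u1 leaves); pivot element 5/2.
Divide row 1 by 5/2; eliminate column x_1 from the other rows.
z-row update in column x_3: -4 − (-6)·(1/5) = -14/5.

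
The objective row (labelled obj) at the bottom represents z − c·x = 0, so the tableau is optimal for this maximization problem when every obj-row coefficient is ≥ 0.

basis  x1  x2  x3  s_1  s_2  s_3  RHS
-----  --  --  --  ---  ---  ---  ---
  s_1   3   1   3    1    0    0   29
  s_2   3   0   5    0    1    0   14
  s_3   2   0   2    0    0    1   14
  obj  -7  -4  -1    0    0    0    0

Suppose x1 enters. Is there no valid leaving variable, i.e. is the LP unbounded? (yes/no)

no

Column x1 has positive entries in row(s) 1, 2, 3, so the ratio test bounds it — not unbounded.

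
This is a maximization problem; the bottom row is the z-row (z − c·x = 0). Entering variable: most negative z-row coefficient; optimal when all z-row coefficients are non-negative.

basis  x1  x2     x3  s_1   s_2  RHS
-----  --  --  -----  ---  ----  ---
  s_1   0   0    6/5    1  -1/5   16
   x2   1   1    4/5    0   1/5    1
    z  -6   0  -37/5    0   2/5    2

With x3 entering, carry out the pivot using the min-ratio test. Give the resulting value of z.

Ratio test on column x3 — row 1: 16/(6/5) = 40/3; row 2: 1/(4/5) = 5/4. Minimum is 5/4 at row 2 (x2 leaves); pivot element 4/5.
Pivot on row 2; the z-row RHS becomes 2 − (-37/5)·(5/4) = 45/4.

45/4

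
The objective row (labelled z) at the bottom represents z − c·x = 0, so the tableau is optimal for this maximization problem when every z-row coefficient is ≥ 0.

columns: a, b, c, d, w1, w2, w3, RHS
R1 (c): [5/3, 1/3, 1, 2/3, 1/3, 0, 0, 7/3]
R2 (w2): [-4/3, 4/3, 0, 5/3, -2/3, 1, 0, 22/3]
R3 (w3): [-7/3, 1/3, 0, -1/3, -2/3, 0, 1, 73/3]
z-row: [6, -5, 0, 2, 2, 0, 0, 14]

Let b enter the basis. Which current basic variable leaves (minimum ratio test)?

Column b entries and ratios — c: (7/3)/(1/3) = 7; w2: (22/3)/(4/3) = 11/2; w3: (73/3)/(1/3) = 73.
Smallest ratio is 11/2 in the row of w2, so w2 leaves.

w2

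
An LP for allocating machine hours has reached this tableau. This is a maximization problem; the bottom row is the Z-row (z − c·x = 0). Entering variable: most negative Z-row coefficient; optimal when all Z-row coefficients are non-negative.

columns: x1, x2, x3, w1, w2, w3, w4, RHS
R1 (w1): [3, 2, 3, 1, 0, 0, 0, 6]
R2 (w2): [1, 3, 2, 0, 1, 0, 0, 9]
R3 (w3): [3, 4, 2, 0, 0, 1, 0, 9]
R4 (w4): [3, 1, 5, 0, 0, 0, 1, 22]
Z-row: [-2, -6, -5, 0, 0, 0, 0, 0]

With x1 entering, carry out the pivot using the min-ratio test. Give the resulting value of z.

4

Ratio test on column x1 — row 1: 6/3 = 2; row 2: 9/1 = 9; row 3: 9/3 = 3; row 4: 22/3 = 22/3. Minimum is 2 at row 1 (w1 leaves); pivot element 3.
Pivot on row 1; the Z-row RHS becomes 0 − (-2)·2 = 4.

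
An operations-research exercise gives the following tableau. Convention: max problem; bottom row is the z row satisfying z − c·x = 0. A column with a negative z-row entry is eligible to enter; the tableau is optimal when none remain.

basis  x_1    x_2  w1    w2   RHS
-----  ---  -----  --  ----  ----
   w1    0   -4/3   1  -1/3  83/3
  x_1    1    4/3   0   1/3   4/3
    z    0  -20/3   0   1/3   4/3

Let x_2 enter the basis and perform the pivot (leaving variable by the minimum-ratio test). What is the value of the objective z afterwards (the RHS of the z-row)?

Ratio test on column x_2 — row 1: entry -4/3 ≤ 0; row 2: (4/3)/(4/3) = 1. Minimum is 1 at row 2 (x_1 leaves); pivot element 4/3.
Pivot on row 2; the z-row RHS becomes 4/3 − (-20/3)·1 = 8.

8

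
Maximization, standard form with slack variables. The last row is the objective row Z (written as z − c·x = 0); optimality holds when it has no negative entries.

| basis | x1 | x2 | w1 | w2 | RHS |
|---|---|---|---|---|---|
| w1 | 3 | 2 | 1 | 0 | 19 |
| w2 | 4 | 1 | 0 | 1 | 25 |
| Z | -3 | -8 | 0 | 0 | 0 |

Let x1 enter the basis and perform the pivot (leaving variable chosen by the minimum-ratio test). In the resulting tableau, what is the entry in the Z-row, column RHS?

Ratio test on column x1 — row 1: 19/3 = 19/3; row 2: 25/4 = 25/4. Minimum is 25/4 at row 2 (w2 leaves); pivot element 4.
Divide row 2 by 4; eliminate column x1 from the other rows.
Z-row update in column RHS: 0 − (-3)·(25/4) = 75/4.

75/4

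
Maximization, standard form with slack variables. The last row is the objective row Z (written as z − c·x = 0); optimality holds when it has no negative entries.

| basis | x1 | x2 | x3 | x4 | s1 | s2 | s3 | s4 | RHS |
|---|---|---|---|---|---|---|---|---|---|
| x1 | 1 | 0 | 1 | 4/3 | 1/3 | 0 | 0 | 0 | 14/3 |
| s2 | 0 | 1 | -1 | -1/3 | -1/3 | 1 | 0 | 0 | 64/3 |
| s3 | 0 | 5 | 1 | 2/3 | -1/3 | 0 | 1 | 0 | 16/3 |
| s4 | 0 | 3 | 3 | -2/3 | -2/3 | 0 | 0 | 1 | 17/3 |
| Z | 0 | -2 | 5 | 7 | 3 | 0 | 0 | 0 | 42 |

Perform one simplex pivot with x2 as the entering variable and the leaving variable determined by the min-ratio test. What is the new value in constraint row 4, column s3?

Ratio test on column x2 — row 1: entry 0 ≤ 0; row 2: (64/3)/1 = 64/3; row 3: (16/3)/5 = 16/15; row 4: (17/3)/3 = 17/9. Minimum is 16/15 at row 3 (s3 leaves); pivot element 5.
Divide row 3 by 5; eliminate column x2 from the other rows.
Row 4 update in column s3: 0 − 3·(1/5) = -3/5.

-3/5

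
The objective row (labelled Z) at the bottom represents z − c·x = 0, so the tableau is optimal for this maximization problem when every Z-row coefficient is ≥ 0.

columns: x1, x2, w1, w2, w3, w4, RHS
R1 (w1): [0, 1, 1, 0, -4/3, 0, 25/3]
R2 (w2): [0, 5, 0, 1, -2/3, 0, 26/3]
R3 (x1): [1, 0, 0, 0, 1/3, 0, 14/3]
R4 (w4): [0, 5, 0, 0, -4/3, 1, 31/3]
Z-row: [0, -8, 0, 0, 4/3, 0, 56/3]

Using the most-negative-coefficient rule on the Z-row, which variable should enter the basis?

x2

Negative Z-row entries: x2: -8.
The most negative is -8 in column x2, so x2 enters.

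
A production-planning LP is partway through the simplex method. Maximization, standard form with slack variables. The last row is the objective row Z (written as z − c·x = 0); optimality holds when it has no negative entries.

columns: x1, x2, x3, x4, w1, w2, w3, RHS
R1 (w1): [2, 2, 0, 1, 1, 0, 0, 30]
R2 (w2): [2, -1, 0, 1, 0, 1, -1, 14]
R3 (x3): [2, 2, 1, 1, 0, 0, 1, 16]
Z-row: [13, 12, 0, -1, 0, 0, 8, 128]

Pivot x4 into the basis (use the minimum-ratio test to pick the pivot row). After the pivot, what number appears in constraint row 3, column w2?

Ratio test on column x4 — row 1: 30/1 = 30; row 2: 14/1 = 14; row 3: 16/1 = 16. Minimum is 14 at row 2 (w2 leaves); pivot element 1.
Divide row 2 by 1; eliminate column x4 from the other rows.
Row 3 update in column w2: 0 − 1·1 = -1.

-1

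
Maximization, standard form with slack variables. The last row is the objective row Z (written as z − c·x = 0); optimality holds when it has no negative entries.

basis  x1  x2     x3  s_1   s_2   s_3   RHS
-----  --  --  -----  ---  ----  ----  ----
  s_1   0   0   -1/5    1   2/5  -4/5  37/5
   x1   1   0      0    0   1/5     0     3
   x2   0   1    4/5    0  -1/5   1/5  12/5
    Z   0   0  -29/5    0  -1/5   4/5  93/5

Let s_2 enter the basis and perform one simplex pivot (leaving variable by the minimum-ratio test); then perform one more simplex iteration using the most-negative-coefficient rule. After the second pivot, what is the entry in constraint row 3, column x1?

5/4

Ratio test on column s_2 — row 1: (37/5)/(2/5) = 37/2; row 2: 3/(1/5) = 15; row 3: entry -1/5 ≤ 0. Minimum is 15 at row 2 (x1 leaves); pivot element 1/5.
Divide row 2 by 1/5; eliminate column s_2 from the other rows.
Second iteration: most negative Z-row entry is -29/5 in column x3, so x3 enters.
Ratio test on column x3 — row 1: entry -1/5 ≤ 0; row 2: entry 0 ≤ 0; row 3: (27/5)/(4/5) = 27/4. Minimum is 27/4 at row 3 (x2 leaves); pivot element 4/5.
Divide row 3 by 4/5; eliminate column x3 from the other rows.
After both pivots, the entry at constraint row 3, column x1 is 5/4.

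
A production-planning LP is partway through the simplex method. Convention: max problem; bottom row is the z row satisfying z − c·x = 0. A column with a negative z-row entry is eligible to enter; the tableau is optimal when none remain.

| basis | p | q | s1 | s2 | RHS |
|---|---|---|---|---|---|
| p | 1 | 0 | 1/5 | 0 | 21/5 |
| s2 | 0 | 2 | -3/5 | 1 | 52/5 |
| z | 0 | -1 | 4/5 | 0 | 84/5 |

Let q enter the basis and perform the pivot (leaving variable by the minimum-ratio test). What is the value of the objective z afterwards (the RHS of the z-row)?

Ratio test on column q — row 1: entry 0 ≤ 0; row 2: (52/5)/2 = 26/5. Minimum is 26/5 at row 2 (s2 leaves); pivot element 2.
Pivot on row 2; the z-row RHS becomes 84/5 − (-1)·(26/5) = 22.

22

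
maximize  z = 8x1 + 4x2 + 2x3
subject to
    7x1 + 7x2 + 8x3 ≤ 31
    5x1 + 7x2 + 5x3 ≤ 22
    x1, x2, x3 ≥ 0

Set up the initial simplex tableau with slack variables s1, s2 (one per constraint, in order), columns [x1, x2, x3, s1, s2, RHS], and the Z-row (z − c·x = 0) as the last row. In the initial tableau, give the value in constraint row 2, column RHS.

22

The RHS of constraint 2 is b_2 = 22.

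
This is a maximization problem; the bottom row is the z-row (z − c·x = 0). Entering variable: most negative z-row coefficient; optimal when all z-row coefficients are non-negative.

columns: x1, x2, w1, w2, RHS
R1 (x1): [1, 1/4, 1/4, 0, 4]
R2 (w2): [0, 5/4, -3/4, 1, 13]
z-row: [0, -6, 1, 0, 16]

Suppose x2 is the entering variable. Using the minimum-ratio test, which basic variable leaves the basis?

Column x2 entries and ratios — x1: 4/(1/4) = 16; w2: 13/(5/4) = 52/5.
Smallest ratio is 52/5 in the row of w2, so w2 leaves.

w2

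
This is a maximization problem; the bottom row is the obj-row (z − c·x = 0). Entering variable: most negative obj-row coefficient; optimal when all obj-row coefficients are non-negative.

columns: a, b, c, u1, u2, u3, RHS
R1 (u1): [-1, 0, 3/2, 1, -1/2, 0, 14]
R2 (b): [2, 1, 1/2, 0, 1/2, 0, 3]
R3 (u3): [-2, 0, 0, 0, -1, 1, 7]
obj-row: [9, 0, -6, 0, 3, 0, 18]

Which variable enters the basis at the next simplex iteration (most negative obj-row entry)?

c

Negative obj-row entries: c: -6.
The most negative is -6 in column c, so c enters.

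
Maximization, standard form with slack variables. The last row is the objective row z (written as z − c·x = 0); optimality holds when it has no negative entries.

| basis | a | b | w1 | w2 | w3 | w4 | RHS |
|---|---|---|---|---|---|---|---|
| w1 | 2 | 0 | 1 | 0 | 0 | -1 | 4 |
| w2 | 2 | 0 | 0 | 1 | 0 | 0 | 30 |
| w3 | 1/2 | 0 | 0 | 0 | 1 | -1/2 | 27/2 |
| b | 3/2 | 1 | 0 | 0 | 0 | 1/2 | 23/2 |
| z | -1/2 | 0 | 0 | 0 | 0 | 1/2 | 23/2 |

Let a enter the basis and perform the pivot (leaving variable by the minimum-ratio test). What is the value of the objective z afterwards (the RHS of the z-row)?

Ratio test on column a — row 1: 4/2 = 2; row 2: 30/2 = 15; row 3: (27/2)/(1/2) = 27; row 4: (23/2)/(3/2) = 23/3. Minimum is 2 at row 1 (w1 leaves); pivot element 2.
Pivot on row 1; the z-row RHS becomes 23/2 − (-1/2)·2 = 25/2.

25/2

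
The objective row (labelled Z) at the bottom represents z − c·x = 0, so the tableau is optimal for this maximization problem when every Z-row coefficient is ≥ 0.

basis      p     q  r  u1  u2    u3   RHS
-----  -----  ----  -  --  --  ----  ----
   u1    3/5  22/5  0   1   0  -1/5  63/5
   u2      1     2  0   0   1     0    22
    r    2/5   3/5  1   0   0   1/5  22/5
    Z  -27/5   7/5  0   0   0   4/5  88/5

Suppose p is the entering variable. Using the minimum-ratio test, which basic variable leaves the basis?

Column p entries and ratios — u1: (63/5)/(3/5) = 21; u2: 22/1 = 22; r: (22/5)/(2/5) = 11.
Smallest ratio is 11 in the row of r, so r leaves.

r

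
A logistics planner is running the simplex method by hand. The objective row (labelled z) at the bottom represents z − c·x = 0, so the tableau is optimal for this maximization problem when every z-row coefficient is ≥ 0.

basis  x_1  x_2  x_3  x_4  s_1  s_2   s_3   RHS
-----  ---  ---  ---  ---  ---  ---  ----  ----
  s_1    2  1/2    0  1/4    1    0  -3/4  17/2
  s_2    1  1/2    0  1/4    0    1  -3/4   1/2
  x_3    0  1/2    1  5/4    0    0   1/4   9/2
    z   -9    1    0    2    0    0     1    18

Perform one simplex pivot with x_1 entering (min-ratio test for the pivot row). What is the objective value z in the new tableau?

Ratio test on column x_1 — row 1: (17/2)/2 = 17/4; row 2: (1/2)/1 = 1/2; row 3: entry 0 ≤ 0. Minimum is 1/2 at row 2 (s_2 leaves); pivot element 1.
Pivot on row 2; the z-row RHS becomes 18 − (-9)·(1/2) = 45/2.

45/2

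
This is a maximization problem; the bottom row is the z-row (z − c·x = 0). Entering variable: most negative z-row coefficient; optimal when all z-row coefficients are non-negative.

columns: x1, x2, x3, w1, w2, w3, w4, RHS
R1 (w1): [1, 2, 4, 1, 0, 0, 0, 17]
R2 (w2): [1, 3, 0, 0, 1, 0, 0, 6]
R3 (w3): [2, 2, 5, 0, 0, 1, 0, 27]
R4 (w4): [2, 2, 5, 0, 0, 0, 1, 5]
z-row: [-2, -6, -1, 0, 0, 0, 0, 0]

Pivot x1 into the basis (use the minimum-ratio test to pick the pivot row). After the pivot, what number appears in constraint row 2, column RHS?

Ratio test on column x1 — row 1: 17/1 = 17; row 2: 6/1 = 6; row 3: 27/2 = 27/2; row 4: 5/2 = 5/2. Minimum is 5/2 at row 4 (w4 leaves); pivot element 2.
Divide row 4 by 2; eliminate column x1 from the other rows.
Row 2 update in column RHS: 6 − 1·(5/2) = 7/2.

7/2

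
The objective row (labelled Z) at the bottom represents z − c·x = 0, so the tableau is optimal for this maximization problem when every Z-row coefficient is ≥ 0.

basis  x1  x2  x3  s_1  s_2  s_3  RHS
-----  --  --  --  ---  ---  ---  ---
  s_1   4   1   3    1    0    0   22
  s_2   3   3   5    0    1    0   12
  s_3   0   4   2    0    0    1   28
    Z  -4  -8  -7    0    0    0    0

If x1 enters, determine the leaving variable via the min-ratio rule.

s_2

Column x1 entries and ratios — s_1: 22/4 = 11/2; s_2: 12/3 = 4; s_3: 0 ≤ 0, skip.
Smallest ratio is 4 in the row of s_2, so s_2 leaves.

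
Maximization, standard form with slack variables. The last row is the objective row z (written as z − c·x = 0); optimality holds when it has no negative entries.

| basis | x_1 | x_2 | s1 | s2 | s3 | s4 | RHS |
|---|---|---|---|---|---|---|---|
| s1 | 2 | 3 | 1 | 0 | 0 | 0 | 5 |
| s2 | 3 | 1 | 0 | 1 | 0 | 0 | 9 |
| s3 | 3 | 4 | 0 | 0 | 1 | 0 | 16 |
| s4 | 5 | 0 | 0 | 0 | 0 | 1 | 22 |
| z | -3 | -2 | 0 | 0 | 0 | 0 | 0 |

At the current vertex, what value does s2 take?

s2 is basic (row 2); its value is the RHS of that row, 9.

9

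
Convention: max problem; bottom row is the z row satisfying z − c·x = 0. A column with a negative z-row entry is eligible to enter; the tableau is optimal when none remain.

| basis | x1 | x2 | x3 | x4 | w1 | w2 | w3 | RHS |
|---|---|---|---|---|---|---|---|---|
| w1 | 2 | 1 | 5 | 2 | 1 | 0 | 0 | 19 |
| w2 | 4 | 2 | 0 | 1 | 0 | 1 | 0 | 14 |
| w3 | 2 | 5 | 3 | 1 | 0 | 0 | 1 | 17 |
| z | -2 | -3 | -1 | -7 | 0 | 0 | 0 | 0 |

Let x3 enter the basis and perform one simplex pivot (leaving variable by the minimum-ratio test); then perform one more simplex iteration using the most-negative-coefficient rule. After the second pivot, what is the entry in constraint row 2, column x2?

Ratio test on column x3 — row 1: 19/5 = 19/5; row 2: entry 0 ≤ 0; row 3: 17/3 = 17/3. Minimum is 19/5 at row 1 (w1 leaves); pivot element 5.
Divide row 1 by 5; eliminate column x3 from the other rows.
Second iteration: most negative z-row entry is -33/5 in column x4, so x4 enters.
Ratio test on column x4 — row 1: (19/5)/(2/5) = 19/2; row 2: 14/1 = 14; row 3: entry -1/5 ≤ 0. Minimum is 19/2 at row 1 (x3 leaves); pivot element 2/5.
Divide row 1 by 2/5; eliminate column x4 from the other rows.
After both pivots, the entry at constraint row 2, column x2 is 3/2.

3/2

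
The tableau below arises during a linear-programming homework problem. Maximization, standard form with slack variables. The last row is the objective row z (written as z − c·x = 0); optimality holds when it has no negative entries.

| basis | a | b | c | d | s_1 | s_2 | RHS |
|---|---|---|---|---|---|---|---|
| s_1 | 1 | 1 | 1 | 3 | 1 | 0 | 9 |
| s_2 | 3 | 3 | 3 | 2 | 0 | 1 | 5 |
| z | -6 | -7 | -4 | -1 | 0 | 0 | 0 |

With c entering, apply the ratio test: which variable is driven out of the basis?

Column c entries and ratios — s_1: 9/1 = 9; s_2: 5/3 = 5/3.
Smallest ratio is 5/3 in the row of s_2, so s_2 leaves.

s_2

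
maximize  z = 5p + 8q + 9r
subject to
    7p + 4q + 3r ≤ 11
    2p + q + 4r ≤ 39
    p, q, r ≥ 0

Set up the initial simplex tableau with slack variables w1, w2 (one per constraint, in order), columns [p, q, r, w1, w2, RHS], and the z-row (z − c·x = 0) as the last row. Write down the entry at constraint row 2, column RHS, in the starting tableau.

39

The RHS of constraint 2 is b_2 = 39.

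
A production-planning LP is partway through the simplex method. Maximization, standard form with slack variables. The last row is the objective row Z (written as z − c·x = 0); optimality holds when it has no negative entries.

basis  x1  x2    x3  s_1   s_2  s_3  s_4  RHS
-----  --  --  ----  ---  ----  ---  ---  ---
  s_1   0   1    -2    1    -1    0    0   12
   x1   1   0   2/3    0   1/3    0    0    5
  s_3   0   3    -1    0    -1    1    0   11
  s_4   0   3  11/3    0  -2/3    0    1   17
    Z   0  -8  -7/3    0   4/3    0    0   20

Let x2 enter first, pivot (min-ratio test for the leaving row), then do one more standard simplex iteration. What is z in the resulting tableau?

1171/21

Ratio test on column x2 — row 1: 12/1 = 12; row 2: entry 0 ≤ 0; row 3: 11/3 = 11/3; row 4: 17/3 = 17/3. Minimum is 11/3 at row 3 (s_3 leaves); pivot element 3.
Pivot on row 3; the Z-row RHS becomes 20 − (-8)·(11/3) = 148/3.
Next entering variable (most negative Z-row entry -5): x3.
Ratio test on column x3 — row 1: entry -5/3 ≤ 0; row 2: 5/(2/3) = 15/2; row 3: entry -1/3 ≤ 0; row 4: 6/(14/3) = 9/7. Minimum is 9/7 at row 4 (s_4 leaves); pivot element 14/3.
After the second pivot the Z-row RHS is 148/3 − (-5)·(9/7) = 1171/21.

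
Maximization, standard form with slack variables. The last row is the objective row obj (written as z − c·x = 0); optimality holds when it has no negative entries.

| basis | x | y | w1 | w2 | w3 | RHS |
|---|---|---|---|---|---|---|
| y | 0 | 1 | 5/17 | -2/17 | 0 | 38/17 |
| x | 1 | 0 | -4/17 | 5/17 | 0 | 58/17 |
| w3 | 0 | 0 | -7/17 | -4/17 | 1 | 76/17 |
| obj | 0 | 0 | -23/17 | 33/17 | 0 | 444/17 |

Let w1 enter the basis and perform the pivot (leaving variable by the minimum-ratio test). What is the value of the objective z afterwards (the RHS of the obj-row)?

Ratio test on column w1 — row 1: (38/17)/(5/17) = 38/5; row 2: entry -4/17 ≤ 0; row 3: entry -7/17 ≤ 0. Minimum is 38/5 at row 1 (y leaves); pivot element 5/17.
Pivot on row 1; the obj-row RHS becomes 444/17 − (-23/17)·(38/5) = 182/5.

182/5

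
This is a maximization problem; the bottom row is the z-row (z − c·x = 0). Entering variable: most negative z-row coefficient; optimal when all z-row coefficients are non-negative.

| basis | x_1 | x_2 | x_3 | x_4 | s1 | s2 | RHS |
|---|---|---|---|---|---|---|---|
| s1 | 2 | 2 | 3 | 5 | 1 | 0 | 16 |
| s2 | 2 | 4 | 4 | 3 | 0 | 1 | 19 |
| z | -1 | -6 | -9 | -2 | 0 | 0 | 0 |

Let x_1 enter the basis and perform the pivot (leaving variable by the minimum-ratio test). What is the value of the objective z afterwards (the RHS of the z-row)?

8

Ratio test on column x_1 — row 1: 16/2 = 8; row 2: 19/2 = 19/2. Minimum is 8 at row 1 (s1 leaves); pivot element 2.
Pivot on row 1; the z-row RHS becomes 0 − (-1)·8 = 8.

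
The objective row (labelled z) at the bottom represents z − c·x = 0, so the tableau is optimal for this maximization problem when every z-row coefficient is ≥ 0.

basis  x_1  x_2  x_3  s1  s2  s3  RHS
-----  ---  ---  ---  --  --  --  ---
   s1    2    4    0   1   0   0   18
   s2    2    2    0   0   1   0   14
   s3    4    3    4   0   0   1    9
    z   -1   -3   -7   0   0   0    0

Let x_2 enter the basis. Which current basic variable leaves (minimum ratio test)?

Column x_2 entries and ratios — s1: 18/4 = 9/2; s2: 14/2 = 7; s3: 9/3 = 3.
Smallest ratio is 3 in the row of s3, so s3 leaves.

s3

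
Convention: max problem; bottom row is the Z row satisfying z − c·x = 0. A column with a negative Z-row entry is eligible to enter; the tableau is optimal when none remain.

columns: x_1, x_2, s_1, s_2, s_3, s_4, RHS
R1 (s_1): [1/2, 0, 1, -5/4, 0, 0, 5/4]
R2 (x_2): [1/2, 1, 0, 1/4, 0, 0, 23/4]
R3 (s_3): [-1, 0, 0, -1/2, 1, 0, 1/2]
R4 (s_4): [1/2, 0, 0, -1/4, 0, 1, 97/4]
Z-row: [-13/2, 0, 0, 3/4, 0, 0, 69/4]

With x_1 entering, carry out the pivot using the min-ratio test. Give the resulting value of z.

Ratio test on column x_1 — row 1: (5/4)/(1/2) = 5/2; row 2: (23/4)/(1/2) = 23/2; row 3: entry -1 ≤ 0; row 4: (97/4)/(1/2) = 97/2. Minimum is 5/2 at row 1 (s_1 leaves); pivot element 1/2.
Pivot on row 1; the Z-row RHS becomes 69/4 − (-13/2)·(5/2) = 67/2.

67/2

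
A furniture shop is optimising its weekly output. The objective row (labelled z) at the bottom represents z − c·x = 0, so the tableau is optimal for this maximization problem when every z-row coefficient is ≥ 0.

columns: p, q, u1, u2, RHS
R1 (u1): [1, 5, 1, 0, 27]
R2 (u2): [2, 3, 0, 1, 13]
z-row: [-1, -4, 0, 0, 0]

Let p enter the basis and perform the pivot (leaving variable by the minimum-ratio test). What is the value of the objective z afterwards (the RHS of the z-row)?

13/2

Ratio test on column p — row 1: 27/1 = 27; row 2: 13/2 = 13/2. Minimum is 13/2 at row 2 (u2 leaves); pivot element 2.
Pivot on row 2; the z-row RHS becomes 0 − (-1)·(13/2) = 13/2.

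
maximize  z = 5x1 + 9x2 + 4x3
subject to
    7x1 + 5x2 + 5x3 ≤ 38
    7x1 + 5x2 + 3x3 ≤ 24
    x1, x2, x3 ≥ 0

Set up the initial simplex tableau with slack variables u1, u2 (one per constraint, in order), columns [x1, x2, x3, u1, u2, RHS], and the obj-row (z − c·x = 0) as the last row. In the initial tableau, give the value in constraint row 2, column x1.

Constraint 2 has coefficient 7 on x1.

7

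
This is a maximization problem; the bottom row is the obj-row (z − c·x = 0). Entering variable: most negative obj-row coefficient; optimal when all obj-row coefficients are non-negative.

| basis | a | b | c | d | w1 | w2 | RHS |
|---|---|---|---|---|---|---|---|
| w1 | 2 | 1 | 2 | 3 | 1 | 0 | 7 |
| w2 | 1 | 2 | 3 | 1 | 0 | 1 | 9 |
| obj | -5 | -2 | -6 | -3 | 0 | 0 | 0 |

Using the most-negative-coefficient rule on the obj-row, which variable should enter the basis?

Negative obj-row entries: a: -5, b: -2, c: -6, d: -3.
The most negative is -6 in column c, so c enters.

c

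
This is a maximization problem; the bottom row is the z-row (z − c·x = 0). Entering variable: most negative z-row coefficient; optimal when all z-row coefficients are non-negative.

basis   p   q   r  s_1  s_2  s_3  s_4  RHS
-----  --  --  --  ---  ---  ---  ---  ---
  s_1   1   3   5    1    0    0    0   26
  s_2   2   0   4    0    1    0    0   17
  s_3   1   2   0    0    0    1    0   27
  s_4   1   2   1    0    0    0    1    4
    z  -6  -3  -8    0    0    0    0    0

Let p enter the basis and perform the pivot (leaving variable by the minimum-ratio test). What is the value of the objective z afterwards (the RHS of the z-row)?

24

Ratio test on column p — row 1: 26/1 = 26; row 2: 17/2 = 17/2; row 3: 27/1 = 27; row 4: 4/1 = 4. Minimum is 4 at row 4 (s_4 leaves); pivot element 1.
Pivot on row 4; the z-row RHS becomes 0 − (-6)·4 = 24.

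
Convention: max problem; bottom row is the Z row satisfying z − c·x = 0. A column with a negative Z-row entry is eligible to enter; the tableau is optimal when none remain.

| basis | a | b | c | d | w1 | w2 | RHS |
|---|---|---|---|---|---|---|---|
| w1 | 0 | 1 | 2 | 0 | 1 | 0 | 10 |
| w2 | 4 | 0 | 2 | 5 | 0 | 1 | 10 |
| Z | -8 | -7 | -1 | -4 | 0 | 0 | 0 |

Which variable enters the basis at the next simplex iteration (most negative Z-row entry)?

Negative Z-row entries: a: -8, b: -7, c: -1, d: -4.
The most negative is -8 in column a, so a enters.

a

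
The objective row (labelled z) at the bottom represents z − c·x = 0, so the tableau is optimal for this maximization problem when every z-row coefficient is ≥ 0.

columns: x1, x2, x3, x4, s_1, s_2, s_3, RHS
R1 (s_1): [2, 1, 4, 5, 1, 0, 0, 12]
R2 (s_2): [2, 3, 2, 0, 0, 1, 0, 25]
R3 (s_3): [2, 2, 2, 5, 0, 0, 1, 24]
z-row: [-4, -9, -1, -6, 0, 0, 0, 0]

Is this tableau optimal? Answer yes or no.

no

The z-row has a negative entry -9 in column x2, so it is not optimal.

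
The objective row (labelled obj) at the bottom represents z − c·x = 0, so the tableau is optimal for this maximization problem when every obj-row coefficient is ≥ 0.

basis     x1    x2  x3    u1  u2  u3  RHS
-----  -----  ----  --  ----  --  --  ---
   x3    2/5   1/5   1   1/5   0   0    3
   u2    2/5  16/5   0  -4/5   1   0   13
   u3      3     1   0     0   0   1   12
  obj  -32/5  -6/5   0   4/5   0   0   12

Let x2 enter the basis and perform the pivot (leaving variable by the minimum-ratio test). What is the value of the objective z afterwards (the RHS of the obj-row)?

135/8

Ratio test on column x2 — row 1: 3/(1/5) = 15; row 2: 13/(16/5) = 65/16; row 3: 12/1 = 12. Minimum is 65/16 at row 2 (u2 leaves); pivot element 16/5.
Pivot on row 2; the obj-row RHS becomes 12 − (-6/5)·(65/16) = 135/8.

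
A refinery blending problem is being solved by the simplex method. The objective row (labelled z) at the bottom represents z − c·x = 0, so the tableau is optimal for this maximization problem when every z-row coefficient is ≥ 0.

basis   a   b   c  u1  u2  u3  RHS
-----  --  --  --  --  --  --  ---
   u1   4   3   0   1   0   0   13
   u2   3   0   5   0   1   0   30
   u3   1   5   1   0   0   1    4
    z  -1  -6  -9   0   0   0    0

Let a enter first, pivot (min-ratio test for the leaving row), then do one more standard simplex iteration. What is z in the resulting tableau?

Ratio test on column a — row 1: 13/4 = 13/4; row 2: 30/3 = 10; row 3: 4/1 = 4. Minimum is 13/4 at row 1 (u1 leaves); pivot element 4.
Pivot on row 1; the z-row RHS becomes 0 − (-1)·(13/4) = 13/4.
Next entering variable (most negative z-row entry -9): c.
Ratio test on column c — row 1: entry 0 ≤ 0; row 2: (81/4)/5 = 81/20; row 3: (3/4)/1 = 3/4. Minimum is 3/4 at row 3 (u3 leaves); pivot element 1.
After the second pivot the z-row RHS is 13/4 − (-9)·(3/4) = 10.

10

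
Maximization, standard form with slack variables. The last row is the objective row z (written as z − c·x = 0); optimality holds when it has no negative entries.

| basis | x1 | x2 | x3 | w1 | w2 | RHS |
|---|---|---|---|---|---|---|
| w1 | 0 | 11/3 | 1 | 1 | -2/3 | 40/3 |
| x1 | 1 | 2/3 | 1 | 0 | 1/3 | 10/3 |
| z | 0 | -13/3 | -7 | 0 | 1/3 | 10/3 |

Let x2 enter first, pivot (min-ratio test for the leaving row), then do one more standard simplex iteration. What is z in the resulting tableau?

230/9

Ratio test on column x2 — row 1: (40/3)/(11/3) = 40/11; row 2: (10/3)/(2/3) = 5. Minimum is 40/11 at row 1 (w1 leaves); pivot element 11/3.
Pivot on row 1; the z-row RHS becomes 10/3 − (-13/3)·(40/11) = 210/11.
Next entering variable (most negative z-row entry -64/11): x3.
Ratio test on column x3 — row 1: (40/11)/(3/11) = 40/3; row 2: (10/11)/(9/11) = 10/9. Minimum is 10/9 at row 2 (x1 leaves); pivot element 9/11.
After the second pivot the z-row RHS is 210/11 − (-64/11)·(10/9) = 230/9.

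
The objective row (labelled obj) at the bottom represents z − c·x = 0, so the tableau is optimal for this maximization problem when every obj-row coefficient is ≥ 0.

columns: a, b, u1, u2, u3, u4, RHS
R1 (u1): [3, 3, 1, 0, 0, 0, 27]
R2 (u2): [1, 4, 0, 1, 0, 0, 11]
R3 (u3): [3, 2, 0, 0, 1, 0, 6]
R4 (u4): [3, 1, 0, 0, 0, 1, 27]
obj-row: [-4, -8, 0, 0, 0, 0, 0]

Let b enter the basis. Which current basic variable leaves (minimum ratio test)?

Column b entries and ratios — u1: 27/3 = 9; u2: 11/4 = 11/4; u3: 6/2 = 3; u4: 27/1 = 27.
Smallest ratio is 11/4 in the row of u2, so u2 leaves.

u2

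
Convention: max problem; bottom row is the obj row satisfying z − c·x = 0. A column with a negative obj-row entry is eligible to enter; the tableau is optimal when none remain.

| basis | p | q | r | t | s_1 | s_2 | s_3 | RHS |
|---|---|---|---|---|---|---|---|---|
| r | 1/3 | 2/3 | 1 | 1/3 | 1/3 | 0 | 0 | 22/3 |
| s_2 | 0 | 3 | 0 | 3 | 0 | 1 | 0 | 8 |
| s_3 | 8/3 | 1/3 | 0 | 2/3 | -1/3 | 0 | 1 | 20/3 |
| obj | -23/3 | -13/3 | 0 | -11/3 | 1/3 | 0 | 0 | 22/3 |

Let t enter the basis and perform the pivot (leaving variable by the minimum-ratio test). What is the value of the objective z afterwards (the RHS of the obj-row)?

154/9

Ratio test on column t — row 1: (22/3)/(1/3) = 22; row 2: 8/3 = 8/3; row 3: (20/3)/(2/3) = 10. Minimum is 8/3 at row 2 (s_2 leaves); pivot element 3.
Pivot on row 2; the obj-row RHS becomes 22/3 − (-11/3)·(8/3) = 154/9.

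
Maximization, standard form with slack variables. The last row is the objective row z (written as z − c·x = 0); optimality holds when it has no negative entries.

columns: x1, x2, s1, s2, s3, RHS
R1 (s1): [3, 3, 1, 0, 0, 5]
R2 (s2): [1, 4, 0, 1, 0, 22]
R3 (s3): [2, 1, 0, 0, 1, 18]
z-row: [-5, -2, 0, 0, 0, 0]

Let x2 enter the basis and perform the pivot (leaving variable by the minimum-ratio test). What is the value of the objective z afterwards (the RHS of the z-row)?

10/3

Ratio test on column x2 — row 1: 5/3 = 5/3; row 2: 22/4 = 11/2; row 3: 18/1 = 18. Minimum is 5/3 at row 1 (s1 leaves); pivot element 3.
Pivot on row 1; the z-row RHS becomes 0 − (-2)·(5/3) = 10/3.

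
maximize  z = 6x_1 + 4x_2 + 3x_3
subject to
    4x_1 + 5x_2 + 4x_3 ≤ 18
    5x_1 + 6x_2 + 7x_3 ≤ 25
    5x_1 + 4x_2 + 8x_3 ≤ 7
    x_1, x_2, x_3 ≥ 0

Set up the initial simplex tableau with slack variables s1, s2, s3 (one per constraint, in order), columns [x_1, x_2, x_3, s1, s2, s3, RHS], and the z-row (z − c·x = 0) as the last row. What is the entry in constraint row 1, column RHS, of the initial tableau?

The RHS of constraint 1 is b_1 = 18.

18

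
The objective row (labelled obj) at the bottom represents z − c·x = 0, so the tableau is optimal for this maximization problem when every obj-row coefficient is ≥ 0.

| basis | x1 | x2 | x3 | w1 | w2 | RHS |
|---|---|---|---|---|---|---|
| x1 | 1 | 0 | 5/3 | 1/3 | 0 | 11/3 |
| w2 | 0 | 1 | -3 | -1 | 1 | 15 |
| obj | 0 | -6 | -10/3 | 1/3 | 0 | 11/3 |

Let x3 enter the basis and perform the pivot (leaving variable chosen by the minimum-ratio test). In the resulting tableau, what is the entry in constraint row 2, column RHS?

108/5

Ratio test on column x3 — row 1: (11/3)/(5/3) = 11/5; row 2: entry -3 ≤ 0. Minimum is 11/5 at row 1 (x1 leaves); pivot element 5/3.
Divide row 1 by 5/3; eliminate column x3 from the other rows.
Row 2 update in column RHS: 15 − (-3)·(11/5) = 108/5.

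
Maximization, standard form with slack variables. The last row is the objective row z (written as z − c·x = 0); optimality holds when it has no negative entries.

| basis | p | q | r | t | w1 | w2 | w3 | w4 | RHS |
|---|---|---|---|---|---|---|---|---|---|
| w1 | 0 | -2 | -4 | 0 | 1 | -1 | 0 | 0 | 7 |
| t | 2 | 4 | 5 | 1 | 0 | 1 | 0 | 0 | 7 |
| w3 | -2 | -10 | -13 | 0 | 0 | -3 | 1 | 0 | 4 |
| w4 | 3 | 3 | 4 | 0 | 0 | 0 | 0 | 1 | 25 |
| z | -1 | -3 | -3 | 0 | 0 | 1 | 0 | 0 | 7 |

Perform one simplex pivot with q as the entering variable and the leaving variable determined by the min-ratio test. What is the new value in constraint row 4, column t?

-3/4

Ratio test on column q — row 1: entry -2 ≤ 0; row 2: 7/4 = 7/4; row 3: entry -10 ≤ 0; row 4: 25/3 = 25/3. Minimum is 7/4 at row 2 (t leaves); pivot element 4.
Divide row 2 by 4; eliminate column q from the other rows.
Row 4 update in column t: 0 − 3·(1/4) = -3/4.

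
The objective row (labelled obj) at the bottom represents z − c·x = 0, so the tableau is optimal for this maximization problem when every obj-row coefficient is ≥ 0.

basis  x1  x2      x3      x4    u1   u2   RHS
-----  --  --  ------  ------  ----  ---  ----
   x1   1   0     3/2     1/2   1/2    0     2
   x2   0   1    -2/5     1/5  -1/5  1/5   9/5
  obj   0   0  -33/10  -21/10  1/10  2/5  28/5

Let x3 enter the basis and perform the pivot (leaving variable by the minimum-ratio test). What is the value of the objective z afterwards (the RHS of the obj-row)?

Ratio test on column x3 — row 1: 2/(3/2) = 4/3; row 2: entry -2/5 ≤ 0. Minimum is 4/3 at row 1 (x1 leaves); pivot element 3/2.
Pivot on row 1; the obj-row RHS becomes 28/5 − (-33/10)·(4/3) = 10.

10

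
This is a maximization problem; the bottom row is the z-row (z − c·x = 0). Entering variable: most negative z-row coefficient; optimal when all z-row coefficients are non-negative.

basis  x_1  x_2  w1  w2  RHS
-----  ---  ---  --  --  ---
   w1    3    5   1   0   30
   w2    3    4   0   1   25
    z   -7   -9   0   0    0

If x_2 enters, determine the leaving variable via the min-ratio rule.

w1

Column x_2 entries and ratios — w1: 30/5 = 6; w2: 25/4 = 25/4.
Smallest ratio is 6 in the row of w1, so w1 leaves.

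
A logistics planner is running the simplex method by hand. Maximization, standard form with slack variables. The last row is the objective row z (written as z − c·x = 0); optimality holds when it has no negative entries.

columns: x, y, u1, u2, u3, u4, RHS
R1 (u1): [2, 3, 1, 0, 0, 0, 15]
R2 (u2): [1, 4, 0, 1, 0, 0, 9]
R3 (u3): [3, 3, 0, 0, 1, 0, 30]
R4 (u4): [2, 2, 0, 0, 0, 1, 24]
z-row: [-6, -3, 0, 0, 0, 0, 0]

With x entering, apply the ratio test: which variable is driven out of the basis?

u1

Column x entries and ratios — u1: 15/2 = 15/2; u2: 9/1 = 9; u3: 30/3 = 10; u4: 24/2 = 12.
Smallest ratio is 15/2 in the row of u1, so u1 leaves.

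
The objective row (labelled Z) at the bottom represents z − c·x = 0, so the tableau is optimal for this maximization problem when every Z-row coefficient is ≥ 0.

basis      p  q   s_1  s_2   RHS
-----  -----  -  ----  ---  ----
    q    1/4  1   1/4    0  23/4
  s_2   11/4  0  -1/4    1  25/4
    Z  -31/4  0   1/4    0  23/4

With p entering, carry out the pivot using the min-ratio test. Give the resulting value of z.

257/11

Ratio test on column p — row 1: (23/4)/(1/4) = 23; row 2: (25/4)/(11/4) = 25/11. Minimum is 25/11 at row 2 (s_2 leaves); pivot element 11/4.
Pivot on row 2; the Z-row RHS becomes 23/4 − (-31/4)·(25/11) = 257/11.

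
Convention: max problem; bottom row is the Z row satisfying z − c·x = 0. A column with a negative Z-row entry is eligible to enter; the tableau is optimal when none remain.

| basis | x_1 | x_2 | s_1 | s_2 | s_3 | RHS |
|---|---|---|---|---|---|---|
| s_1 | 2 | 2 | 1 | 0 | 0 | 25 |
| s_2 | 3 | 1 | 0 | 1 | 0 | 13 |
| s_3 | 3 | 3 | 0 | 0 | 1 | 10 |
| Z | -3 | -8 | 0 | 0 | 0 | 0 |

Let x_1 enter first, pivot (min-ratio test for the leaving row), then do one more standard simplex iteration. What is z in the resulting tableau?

Ratio test on column x_1 — row 1: 25/2 = 25/2; row 2: 13/3 = 13/3; row 3: 10/3 = 10/3. Minimum is 10/3 at row 3 (s_3 leaves); pivot element 3.
Pivot on row 3; the Z-row RHS becomes 0 − (-3)·(10/3) = 10.
Next entering variable (most negative Z-row entry -5): x_2.
Ratio test on column x_2 — row 1: entry 0 ≤ 0; row 2: entry -2 ≤ 0; row 3: (10/3)/1 = 10/3. Minimum is 10/3 at row 3 (x_1 leaves); pivot element 1.
After the second pivot the Z-row RHS is 10 − (-5)·(10/3) = 80/3.

80/3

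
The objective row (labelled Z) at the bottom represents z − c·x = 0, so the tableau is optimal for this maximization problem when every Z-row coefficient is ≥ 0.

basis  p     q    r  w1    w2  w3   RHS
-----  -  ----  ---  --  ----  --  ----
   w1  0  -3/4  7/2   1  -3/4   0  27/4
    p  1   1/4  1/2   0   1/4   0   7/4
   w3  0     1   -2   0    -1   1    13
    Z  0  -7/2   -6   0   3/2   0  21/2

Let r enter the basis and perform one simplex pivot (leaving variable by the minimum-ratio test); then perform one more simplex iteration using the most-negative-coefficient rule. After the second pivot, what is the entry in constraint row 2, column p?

14/5

Ratio test on column r — row 1: (27/4)/(7/2) = 27/14; row 2: (7/4)/(1/2) = 7/2; row 3: entry -2 ≤ 0. Minimum is 27/14 at row 1 (w1 leaves); pivot element 7/2.
Divide row 1 by 7/2; eliminate column r from the other rows.
Second iteration: most negative Z-row entry is -67/14 in column q, so q enters.
Ratio test on column q — row 1: entry -3/14 ≤ 0; row 2: (11/14)/(5/14) = 11/5; row 3: (118/7)/(4/7) = 59/2. Minimum is 11/5 at row 2 (p leaves); pivot element 5/14.
Divide row 2 by 5/14; eliminate column q from the other rows.
After both pivots, the entry at constraint row 2, column p is 14/5.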